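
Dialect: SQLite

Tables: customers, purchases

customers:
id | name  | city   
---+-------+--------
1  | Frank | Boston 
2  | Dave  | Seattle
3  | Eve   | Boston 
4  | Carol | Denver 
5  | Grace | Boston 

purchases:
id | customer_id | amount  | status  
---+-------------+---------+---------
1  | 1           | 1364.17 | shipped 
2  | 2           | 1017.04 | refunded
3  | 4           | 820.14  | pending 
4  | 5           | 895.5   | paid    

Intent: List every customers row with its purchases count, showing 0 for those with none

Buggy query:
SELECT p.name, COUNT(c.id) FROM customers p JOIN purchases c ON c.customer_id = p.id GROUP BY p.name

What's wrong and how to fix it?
Bug: An inner join excludes parents with zero children

Fix: Use LEFT JOIN so parents without children still appear (COUNT(c.id) gives 0)

Corrected query:
SELECT p.name, COUNT(c.id) FROM customers p LEFT JOIN purchases c ON c.customer_id = p.id GROUP BY p.name

Result:
name  | COUNT(c.id)
------+------------
Carol | 1          
Dave  | 1          
Eve   | 0          
Frank | 1          
Grace | 1          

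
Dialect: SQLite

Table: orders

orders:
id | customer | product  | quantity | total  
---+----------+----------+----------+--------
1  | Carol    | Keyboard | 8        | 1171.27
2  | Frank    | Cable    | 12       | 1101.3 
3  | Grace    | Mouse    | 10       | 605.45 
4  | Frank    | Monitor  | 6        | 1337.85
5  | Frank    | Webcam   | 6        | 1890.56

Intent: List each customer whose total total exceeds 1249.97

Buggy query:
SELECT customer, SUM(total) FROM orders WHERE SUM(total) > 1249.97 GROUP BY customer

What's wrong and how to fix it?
Bug: Aggregate functions cannot appear in a WHERE clause

Fix: Use HAVING (which filters groups after aggregation) instead of WHERE

Corrected query:
SELECT customer, SUM(total) FROM orders GROUP BY customer HAVING SUM(total) > 1249.97

Result:
customer | SUM(total)
---------+-----------
Frank    | 4329.71   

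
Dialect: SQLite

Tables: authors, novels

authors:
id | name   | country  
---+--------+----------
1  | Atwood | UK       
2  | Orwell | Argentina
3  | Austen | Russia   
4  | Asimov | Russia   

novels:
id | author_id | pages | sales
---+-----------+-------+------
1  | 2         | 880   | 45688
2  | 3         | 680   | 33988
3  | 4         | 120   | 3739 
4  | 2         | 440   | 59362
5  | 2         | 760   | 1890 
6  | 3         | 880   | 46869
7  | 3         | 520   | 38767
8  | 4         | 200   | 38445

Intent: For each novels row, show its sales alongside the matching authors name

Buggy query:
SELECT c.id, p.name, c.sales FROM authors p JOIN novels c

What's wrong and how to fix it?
Bug: Missing join condition: each novels row is matched to all authors rows instead of just its own

Fix: Specify the join condition linking the foreign key to the parent id

Corrected query:
SELECT c.id, p.name, c.sales FROM authors p JOIN novels c ON c.author_id = p.id

Result:
id | name   | sales
---+--------+------
1  | Orwell | 45688
2  | Austen | 33988
3  | Asimov | 3739 
4  | Orwell | 59362
5  | Orwell | 1890 
6  | Austen | 46869
7  | Austen | 38767
8  | Asimov | 38445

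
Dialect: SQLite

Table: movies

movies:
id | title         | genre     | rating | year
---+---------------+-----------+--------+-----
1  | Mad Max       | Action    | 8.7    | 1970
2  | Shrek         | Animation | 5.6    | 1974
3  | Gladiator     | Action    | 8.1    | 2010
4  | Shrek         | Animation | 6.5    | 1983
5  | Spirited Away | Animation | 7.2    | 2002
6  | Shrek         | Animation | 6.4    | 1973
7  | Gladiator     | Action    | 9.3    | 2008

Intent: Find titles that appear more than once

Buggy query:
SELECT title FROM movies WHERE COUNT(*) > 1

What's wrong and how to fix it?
Bug: WHERE can't reference COUNT(*); aggregates are computed after WHERE

Fix: Group first, then use HAVING for the count condition

Corrected query:
SELECT title FROM movies GROUP BY title HAVING COUNT(*) > 1

Result:
title    
---------
Gladiator
Shrek    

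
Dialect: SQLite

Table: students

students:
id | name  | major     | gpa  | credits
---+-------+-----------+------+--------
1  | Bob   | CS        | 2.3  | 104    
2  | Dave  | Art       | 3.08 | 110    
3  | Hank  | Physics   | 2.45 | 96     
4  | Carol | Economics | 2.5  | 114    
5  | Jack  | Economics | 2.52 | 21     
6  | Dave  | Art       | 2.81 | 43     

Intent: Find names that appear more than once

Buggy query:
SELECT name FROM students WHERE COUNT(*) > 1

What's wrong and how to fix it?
Bug: WHERE can't reference COUNT(*); aggregates are computed after WHERE

Fix: GROUP BY name, then filter groups with HAVING COUNT(*) > 1

Corrected query:
SELECT name FROM students GROUP BY name HAVING COUNT(*) > 1

Result:
name
----
Dave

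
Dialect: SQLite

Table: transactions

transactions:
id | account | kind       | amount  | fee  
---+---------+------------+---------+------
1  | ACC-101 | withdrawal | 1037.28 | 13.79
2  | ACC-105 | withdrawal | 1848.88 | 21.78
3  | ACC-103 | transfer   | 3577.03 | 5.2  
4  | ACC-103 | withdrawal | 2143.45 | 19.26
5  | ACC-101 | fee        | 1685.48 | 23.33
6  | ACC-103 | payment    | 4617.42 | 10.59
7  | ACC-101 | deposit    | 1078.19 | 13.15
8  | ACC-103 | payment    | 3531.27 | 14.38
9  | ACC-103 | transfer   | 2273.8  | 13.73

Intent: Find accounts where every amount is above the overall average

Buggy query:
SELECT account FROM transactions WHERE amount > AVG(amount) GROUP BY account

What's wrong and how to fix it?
Bug: AVG() is an aggregate; it can't sit directly in WHERE

Fix: Use a subquery for AVG and a HAVING MIN(...) filter so the condition holds for every row in the group

Corrected query:
SELECT account FROM transactions GROUP BY account HAVING MIN(amount) > (SELECT AVG(amount) FROM transactions)

Result:
(no rows)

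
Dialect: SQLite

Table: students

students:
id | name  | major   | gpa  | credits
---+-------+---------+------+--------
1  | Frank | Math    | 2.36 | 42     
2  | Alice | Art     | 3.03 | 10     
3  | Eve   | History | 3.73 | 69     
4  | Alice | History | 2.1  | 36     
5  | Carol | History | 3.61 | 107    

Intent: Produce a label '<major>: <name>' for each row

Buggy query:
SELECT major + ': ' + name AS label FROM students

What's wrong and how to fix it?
Bug: '+' is numeric addition; on text columns SQLite converts them to 0 instead of concatenating

Fix: Use the || operator for string concatenation

Corrected query:
SELECT major || ': ' || name AS label FROM students

Result:
label         
--------------
Math: Frank   
Art: Alice    
History: Eve  
History: Alice
History: Carol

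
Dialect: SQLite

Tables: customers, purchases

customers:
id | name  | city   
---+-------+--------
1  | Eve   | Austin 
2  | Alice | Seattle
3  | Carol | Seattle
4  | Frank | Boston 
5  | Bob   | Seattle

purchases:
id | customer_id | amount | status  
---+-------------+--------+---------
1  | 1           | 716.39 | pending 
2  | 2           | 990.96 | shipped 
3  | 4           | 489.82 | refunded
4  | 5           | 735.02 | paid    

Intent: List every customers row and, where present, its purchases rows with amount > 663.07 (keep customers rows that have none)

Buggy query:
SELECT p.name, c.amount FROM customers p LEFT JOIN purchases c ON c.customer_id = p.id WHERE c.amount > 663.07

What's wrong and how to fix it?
Bug: A WHERE condition on the right-hand table after LEFT JOIN drops unmatched parents

Fix: Put 'c.amount > 663.07' in the JOIN's ON clause instead of WHERE

Corrected query:
SELECT p.name, c.amount FROM customers p LEFT JOIN purchases c ON c.customer_id = p.id AND c.amount > 663.07

Result:
name  | amount
------+-------
Eve   | 716.39
Alice | 990.96
Carol | NULL  
Frank | NULL  
Bob   | 735.02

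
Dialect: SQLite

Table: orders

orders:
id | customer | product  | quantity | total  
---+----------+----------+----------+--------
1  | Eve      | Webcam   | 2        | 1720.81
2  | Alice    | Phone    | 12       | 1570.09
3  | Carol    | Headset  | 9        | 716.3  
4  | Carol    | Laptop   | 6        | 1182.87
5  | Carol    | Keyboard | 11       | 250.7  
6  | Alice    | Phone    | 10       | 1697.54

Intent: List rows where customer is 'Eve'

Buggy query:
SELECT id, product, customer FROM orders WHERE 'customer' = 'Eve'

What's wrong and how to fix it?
Bug: 'customer' in single quotes is a string literal, not the column; the comparison is literal-vs-literal and never true

Fix: Remove the quotes around the column name (or use double quotes for an identifier)

Corrected query:
SELECT id, product, customer FROM orders WHERE customer = 'Eve'

Result:
id | product | customer
---+---------+---------
1  | Webcam  | Eve     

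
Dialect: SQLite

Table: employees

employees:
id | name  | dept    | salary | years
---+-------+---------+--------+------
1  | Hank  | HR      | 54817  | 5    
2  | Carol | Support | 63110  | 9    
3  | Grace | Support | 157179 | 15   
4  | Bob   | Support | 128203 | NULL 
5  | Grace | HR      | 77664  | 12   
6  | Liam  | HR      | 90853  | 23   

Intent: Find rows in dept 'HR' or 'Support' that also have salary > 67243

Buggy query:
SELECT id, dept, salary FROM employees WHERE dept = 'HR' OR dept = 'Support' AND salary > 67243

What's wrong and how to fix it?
Bug: AND binds tighter than OR, so this parses as dept = 'HR' OR (dept = 'Support' AND salary > 67243)

Fix: Group the OR with parentheses (or use IN), then AND the threshold

Corrected query:
SELECT id, dept, salary FROM employees WHERE (dept = 'HR' OR dept = 'Support') AND salary > 67243

Result:
id | dept    | salary
---+---------+-------
3  | Support | 157179
4  | Support | 128203
5  | HR      | 77664 
6  | HR      | 90853 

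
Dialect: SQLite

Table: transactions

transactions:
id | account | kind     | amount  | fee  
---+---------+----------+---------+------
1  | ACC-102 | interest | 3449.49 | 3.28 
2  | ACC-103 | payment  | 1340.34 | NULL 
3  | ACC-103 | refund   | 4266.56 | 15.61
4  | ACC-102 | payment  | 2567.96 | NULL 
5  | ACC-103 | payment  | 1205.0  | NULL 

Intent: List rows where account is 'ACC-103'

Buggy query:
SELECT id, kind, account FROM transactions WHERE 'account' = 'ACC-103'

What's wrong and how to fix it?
Bug: 'account' in single quotes is a string literal, not the column; the comparison is literal-vs-literal and never true

Fix: Reference the column as account without single quotes

Corrected query:
SELECT id, kind, account FROM transactions WHERE account = 'ACC-103'

Result:
id | kind    | account
---+---------+--------
2  | payment | ACC-103
3  | refund  | ACC-103
5  | payment | ACC-103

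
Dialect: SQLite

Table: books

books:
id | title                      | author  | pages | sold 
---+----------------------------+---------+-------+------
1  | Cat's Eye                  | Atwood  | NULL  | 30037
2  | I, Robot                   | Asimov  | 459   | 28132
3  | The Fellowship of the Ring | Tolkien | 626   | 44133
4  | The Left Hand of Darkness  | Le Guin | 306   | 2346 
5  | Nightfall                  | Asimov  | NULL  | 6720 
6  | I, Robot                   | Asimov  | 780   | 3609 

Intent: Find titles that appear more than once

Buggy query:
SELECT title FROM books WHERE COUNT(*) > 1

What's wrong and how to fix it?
Bug: WHERE can't reference COUNT(*); aggregates are computed after WHERE

Fix: GROUP BY title, then filter groups with HAVING COUNT(*) > 1

Corrected query:
SELECT title FROM books GROUP BY title HAVING COUNT(*) > 1

Result:
title   
--------
I, Robot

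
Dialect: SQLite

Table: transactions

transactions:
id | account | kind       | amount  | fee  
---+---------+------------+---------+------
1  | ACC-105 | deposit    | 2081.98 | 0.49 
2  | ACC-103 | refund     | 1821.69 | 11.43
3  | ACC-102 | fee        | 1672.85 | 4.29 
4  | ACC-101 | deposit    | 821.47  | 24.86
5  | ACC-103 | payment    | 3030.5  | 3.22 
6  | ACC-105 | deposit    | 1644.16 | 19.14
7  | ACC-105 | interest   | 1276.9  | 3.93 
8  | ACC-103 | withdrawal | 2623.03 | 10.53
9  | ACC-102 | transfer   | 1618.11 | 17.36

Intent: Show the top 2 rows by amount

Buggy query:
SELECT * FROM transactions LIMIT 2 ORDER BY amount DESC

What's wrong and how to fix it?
Bug: ORDER BY cannot follow LIMIT; LIMIT is the final clause

Fix: Sort with ORDER BY, then apply LIMIT

Corrected query:
SELECT * FROM transactions ORDER BY amount DESC LIMIT 2

Result:
id | account | kind       | amount  | fee  
---+---------+------------+---------+------
5  | ACC-103 | payment    | 3030.5  | 3.22 
8  | ACC-103 | withdrawal | 2623.03 | 10.53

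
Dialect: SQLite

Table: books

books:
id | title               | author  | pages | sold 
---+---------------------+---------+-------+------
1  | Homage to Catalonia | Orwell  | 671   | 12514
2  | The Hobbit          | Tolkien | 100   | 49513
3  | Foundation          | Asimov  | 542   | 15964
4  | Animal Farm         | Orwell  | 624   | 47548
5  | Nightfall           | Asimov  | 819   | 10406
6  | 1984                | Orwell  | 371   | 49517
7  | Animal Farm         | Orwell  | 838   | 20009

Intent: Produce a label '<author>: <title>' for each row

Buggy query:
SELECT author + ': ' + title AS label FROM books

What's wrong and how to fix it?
Bug: SQLite uses || for string concatenation; + coerces text to numbers (yielding 0)

Fix: Replace + with || to concatenate text

Corrected query:
SELECT author || ': ' || title AS label FROM books

Result:
label                      
---------------------------
Orwell: Homage to Catalonia
Tolkien: The Hobbit        
Asimov: Foundation         
Orwell: Animal Farm        
Asimov: Nightfall          
Orwell: 1984               
Orwell: Animal Farm        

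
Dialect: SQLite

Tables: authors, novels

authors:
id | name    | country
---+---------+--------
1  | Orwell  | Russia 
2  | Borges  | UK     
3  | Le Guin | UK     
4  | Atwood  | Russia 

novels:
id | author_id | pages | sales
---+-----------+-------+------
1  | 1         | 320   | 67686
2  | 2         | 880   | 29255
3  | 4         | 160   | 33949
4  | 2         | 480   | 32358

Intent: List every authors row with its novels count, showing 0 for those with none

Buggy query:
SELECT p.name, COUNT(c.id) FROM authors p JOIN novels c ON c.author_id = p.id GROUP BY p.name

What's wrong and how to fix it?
Bug: INNER JOIN drops authors rows that have no matching novels rows

Fix: Use LEFT JOIN so parents without children still appear (COUNT(c.id) gives 0)

Corrected query:
SELECT p.name, COUNT(c.id) FROM authors p LEFT JOIN novels c ON c.author_id = p.id GROUP BY p.name

Result:
name    | COUNT(c.id)
--------+------------
Atwood  | 1          
Borges  | 2          
Le Guin | 0          
Orwell  | 1          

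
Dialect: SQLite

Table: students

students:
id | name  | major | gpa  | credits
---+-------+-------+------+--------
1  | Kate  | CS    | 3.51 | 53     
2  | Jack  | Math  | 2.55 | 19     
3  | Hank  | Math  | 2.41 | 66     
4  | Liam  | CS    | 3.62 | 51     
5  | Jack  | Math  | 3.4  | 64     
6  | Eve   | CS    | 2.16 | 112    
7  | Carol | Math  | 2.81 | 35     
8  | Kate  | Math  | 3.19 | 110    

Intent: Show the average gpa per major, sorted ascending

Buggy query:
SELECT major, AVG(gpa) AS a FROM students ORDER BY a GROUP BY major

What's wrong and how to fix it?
Bug: ORDER BY appears before GROUP BY; SQL clause order requires GROUP BY first

Fix: Move ORDER BY to the end, after GROUP BY

Corrected query:
SELECT major, AVG(gpa) AS a FROM students GROUP BY major ORDER BY a

Result:
major | a       
------+---------
Math  | 2.872   
CS    | 3.096667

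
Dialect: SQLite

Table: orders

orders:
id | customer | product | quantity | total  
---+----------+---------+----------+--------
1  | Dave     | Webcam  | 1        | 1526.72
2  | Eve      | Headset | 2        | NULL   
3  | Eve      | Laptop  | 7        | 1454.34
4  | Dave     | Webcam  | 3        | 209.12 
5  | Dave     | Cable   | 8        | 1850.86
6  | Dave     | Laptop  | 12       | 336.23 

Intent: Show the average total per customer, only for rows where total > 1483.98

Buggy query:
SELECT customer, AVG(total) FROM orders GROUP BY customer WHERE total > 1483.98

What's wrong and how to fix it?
Bug: WHERE cannot follow GROUP BY

Fix: Move the WHERE clause before GROUP BY

Corrected query:
SELECT customer, AVG(total) FROM orders WHERE total > 1483.98 GROUP BY customer

Result:
customer | AVG(total)
---------+-----------
Dave     | 1688.79   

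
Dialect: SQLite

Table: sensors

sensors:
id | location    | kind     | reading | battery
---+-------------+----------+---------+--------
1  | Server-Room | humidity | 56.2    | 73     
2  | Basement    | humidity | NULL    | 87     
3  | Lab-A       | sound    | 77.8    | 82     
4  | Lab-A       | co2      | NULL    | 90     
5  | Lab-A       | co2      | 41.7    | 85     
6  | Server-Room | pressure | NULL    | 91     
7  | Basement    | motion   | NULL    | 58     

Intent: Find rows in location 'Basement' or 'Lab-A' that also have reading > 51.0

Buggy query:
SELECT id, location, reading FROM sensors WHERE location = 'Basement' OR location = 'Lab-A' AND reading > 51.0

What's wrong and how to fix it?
Bug: AND binds tighter than OR, so this parses as location = 'Basement' OR (location = 'Lab-A' AND reading > 51.0)

Fix: Group the OR with parentheses (or use IN), then AND the threshold

Corrected query:
SELECT id, location, reading FROM sensors WHERE (location = 'Basement' OR location = 'Lab-A') AND reading > 51.0

Result:
id | location | reading
---+----------+--------
3  | Lab-A    | 77.8   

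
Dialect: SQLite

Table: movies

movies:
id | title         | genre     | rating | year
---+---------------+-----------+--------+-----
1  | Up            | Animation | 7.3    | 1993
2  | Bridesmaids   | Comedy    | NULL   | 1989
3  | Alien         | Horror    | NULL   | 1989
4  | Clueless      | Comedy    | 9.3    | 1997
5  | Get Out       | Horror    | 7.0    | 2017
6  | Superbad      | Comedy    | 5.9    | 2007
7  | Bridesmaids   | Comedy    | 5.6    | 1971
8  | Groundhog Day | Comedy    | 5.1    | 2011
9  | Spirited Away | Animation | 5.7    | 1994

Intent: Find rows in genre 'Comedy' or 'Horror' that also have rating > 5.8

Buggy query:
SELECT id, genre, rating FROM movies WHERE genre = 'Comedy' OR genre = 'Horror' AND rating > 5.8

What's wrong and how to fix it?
Bug: AND binds tighter than OR, so this parses as genre = 'Comedy' OR (genre = 'Horror' AND rating > 5.8)

Fix: Add parentheses around the OR so the AND applies to both alternatives

Corrected query:
SELECT id, genre, rating FROM movies WHERE (genre = 'Comedy' OR genre = 'Horror') AND rating > 5.8

Result:
id | genre  | rating
---+--------+-------
4  | Comedy | 9.3   
5  | Horror | 7     
6  | Comedy | 5.9   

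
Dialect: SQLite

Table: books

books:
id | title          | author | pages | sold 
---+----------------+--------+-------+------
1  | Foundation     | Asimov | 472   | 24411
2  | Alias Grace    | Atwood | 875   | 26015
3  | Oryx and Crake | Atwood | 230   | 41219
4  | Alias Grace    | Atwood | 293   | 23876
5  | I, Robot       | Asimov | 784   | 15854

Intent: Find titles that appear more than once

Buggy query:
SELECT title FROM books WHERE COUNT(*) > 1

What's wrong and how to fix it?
Bug: WHERE can't reference COUNT(*); aggregates are computed after WHERE

Fix: GROUP BY title, then filter groups with HAVING COUNT(*) > 1

Corrected query:
SELECT title FROM books GROUP BY title HAVING COUNT(*) > 1

Result:
title      
-----------
Alias Grace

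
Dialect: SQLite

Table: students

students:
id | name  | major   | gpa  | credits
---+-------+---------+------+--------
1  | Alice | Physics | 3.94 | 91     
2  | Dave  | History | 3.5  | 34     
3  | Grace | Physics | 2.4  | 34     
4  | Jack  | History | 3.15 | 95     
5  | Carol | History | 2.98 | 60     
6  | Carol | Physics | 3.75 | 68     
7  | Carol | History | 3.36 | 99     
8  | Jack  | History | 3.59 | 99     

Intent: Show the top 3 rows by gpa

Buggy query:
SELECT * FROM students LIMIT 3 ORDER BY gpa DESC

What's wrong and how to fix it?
Bug: ORDER BY cannot follow LIMIT; LIMIT is the final clause

Fix: Sort with ORDER BY, then apply LIMIT

Corrected query:
SELECT * FROM students ORDER BY gpa DESC LIMIT 3

Result:
id | name  | major   | gpa  | credits
---+-------+---------+------+--------
1  | Alice | Physics | 3.94 | 91     
6  | Carol | Physics | 3.75 | 68     
8  | Jack  | History | 3.59 | 99     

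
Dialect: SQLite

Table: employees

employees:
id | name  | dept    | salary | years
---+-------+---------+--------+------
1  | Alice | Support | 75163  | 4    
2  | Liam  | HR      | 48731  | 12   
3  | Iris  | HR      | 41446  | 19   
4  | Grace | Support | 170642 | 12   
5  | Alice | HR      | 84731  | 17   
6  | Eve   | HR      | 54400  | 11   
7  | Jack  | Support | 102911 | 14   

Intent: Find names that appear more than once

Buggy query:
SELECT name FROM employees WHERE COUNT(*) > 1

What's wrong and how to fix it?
Bug: COUNT(*) is an aggregate and cannot be used in WHERE

Fix: GROUP BY name, then filter groups with HAVING COUNT(*) > 1

Corrected query:
SELECT name FROM employees GROUP BY name HAVING COUNT(*) > 1

Result:
name 
-----
Alice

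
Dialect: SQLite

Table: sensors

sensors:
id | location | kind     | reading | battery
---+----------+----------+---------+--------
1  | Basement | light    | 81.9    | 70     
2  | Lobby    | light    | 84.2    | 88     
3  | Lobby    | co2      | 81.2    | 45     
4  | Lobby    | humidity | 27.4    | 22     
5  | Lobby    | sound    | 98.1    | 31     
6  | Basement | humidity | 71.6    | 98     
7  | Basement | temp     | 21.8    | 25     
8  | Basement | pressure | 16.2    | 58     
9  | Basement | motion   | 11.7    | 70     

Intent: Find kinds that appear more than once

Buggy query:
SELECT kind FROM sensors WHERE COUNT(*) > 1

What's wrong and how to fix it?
Bug: COUNT(*) is an aggregate and cannot be used in WHERE

Fix: GROUP BY kind, then filter groups with HAVING COUNT(*) > 1

Corrected query:
SELECT kind FROM sensors GROUP BY kind HAVING COUNT(*) > 1

Result:
kind    
--------
humidity
light   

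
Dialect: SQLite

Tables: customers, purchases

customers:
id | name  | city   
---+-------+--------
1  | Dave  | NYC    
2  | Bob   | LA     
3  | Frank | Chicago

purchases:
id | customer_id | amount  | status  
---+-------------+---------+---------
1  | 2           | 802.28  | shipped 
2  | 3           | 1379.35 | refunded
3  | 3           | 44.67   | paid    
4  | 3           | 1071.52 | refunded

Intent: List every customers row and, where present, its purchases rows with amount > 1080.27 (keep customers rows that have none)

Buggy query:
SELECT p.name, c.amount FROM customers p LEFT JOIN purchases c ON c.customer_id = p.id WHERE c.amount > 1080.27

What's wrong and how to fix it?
Bug: Filtering c.amount in WHERE discards the NULL rows produced by LEFT JOIN, turning it into an inner join

Fix: Put 'c.amount > 1080.27' in the JOIN's ON clause instead of WHERE

Corrected query:
SELECT p.name, c.amount FROM customers p LEFT JOIN purchases c ON c.customer_id = p.id AND c.amount > 1080.27

Result:
name  | amount 
------+--------
Dave  | NULL   
Bob   | NULL   
Frank | 1379.35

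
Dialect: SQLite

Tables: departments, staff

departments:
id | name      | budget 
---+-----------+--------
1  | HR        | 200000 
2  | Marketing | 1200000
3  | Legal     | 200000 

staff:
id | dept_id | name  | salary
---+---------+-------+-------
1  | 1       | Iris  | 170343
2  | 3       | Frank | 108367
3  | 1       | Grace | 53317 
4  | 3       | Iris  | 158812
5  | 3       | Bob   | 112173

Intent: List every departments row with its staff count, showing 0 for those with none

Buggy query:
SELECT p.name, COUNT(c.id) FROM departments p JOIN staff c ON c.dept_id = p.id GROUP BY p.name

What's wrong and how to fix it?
Bug: An inner join excludes parents with zero children

Fix: Switch to LEFT JOIN to retain unmatched parent rows

Corrected query:
SELECT p.name, COUNT(c.id) FROM departments p LEFT JOIN staff c ON c.dept_id = p.id GROUP BY p.name

Result:
name      | COUNT(c.id)
----------+------------
HR        | 2          
Legal     | 3          
Marketing | 0          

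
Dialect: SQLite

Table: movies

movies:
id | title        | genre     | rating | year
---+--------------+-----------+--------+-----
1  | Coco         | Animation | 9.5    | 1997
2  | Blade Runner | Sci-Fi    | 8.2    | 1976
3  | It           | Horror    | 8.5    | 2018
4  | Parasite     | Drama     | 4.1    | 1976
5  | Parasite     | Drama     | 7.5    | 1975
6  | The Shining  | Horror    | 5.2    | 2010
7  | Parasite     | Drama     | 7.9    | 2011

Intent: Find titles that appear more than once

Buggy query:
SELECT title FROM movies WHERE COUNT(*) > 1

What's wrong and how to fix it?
Bug: WHERE can't reference COUNT(*); aggregates are computed after WHERE

Fix: Group first, then use HAVING for the count condition

Corrected query:
SELECT title FROM movies GROUP BY title HAVING COUNT(*) > 1

Result:
title   
--------
Parasite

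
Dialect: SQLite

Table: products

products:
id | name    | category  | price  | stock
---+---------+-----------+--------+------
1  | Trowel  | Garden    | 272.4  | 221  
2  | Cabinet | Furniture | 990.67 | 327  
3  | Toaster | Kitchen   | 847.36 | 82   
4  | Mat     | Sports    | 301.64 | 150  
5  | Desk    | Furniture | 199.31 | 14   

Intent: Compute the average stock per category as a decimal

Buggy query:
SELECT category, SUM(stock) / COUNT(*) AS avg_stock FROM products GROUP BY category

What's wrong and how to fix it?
Bug: SUM(stock) and COUNT(*) are both integers; the division truncates the fractional part

Fix: Cast one side to REAL so the division keeps the fractional part

Corrected query:
SELECT category, SUM(stock) * 1.0 / COUNT(*) AS avg_stock FROM products GROUP BY category

Result:
category  | avg_stock
----------+----------
Furniture | 170.5    
Garden    | 221      
Kitchen   | 82       
Sports    | 150      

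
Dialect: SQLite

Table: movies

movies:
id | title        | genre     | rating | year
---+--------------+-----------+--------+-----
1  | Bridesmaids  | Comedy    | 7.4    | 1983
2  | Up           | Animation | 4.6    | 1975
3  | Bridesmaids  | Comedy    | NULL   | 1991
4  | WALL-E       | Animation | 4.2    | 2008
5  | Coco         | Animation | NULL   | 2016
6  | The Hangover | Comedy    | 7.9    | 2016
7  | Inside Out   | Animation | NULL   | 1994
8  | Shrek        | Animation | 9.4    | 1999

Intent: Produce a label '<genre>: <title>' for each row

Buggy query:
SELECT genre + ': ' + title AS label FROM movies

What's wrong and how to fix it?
Bug: '+' is numeric addition; on text columns SQLite converts them to 0 instead of concatenating

Fix: Use the || operator for string concatenation

Corrected query:
SELECT genre || ': ' || title AS label FROM movies

Result:
label                
---------------------
Comedy: Bridesmaids  
Animation: Up        
Comedy: Bridesmaids  
Animation: WALL-E    
Animation: Coco      
Comedy: The Hangover 
Animation: Inside Out
Animation: Shrek     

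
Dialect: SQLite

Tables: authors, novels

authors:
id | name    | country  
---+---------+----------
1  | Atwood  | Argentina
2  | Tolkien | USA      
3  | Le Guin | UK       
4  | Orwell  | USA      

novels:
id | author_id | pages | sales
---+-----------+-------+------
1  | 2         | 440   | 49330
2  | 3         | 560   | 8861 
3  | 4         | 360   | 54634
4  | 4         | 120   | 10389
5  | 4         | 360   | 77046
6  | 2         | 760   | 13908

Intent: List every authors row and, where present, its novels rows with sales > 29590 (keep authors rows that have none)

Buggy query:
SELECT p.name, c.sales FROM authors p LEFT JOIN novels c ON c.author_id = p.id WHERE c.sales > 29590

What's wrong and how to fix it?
Bug: Filtering c.sales in WHERE discards the NULL rows produced by LEFT JOIN, turning it into an inner join

Fix: Put 'c.sales > 29590' in the JOIN's ON clause instead of WHERE

Corrected query:
SELECT p.name, c.sales FROM authors p LEFT JOIN novels c ON c.author_id = p.id AND c.sales > 29590

Result:
name    | sales
--------+------
Atwood  | NULL 
Tolkien | 49330
Le Guin | NULL 
Orwell  | 54634
Orwell  | 77046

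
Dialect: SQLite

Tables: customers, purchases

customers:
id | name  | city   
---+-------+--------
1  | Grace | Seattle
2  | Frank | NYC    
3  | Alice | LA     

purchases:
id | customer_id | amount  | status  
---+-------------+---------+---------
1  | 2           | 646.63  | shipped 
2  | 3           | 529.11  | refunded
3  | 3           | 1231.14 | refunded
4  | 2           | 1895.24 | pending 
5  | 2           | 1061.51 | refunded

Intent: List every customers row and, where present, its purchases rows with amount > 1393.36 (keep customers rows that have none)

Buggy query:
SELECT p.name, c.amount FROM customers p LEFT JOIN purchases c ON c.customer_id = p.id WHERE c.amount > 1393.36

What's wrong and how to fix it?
Bug: A WHERE condition on the right-hand table after LEFT JOIN drops unmatched parents

Fix: Move the right-table condition into the ON clause so unmatched parents are kept

Corrected query:
SELECT p.name, c.amount FROM customers p LEFT JOIN purchases c ON c.customer_id = p.id AND c.amount > 1393.36

Result:
name  | amount 
------+--------
Grace | NULL   
Frank | 1895.24
Alice | NULL   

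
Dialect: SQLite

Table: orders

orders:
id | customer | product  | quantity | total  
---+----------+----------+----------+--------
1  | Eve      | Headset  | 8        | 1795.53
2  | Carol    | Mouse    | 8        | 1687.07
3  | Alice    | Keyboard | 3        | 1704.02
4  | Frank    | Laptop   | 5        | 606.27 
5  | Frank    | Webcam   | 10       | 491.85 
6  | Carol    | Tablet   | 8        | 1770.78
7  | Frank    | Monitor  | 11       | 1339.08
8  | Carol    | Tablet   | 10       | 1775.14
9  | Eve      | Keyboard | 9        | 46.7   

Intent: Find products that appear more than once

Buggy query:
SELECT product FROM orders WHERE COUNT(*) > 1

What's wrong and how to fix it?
Bug: COUNT(*) is an aggregate and cannot be used in WHERE

Fix: Group first, then use HAVING for the count condition

Corrected query:
SELECT product FROM orders GROUP BY product HAVING COUNT(*) > 1

Result:
product 
--------
Keyboard
Tablet  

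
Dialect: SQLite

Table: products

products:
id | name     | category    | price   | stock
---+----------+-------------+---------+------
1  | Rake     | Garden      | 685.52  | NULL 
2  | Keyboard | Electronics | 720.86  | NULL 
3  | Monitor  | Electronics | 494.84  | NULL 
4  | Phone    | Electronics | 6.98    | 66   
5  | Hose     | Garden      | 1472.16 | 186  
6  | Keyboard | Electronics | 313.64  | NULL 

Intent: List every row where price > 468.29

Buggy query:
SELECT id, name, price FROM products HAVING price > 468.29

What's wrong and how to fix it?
Bug: HAVING filters the output of aggregation, but this query has no GROUP BY and no aggregate functions, so SQLite rejects it (HAVING clause on a non-aggregate query); the condition here is per row

Fix: Replace HAVING with WHERE since the condition applies to individual rows

Corrected query:
SELECT id, name, price FROM products WHERE price > 468.29

Result:
id | name     | price  
---+----------+--------
1  | Rake     | 685.52 
2  | Keyboard | 720.86 
3  | Monitor  | 494.84 
5  | Hose     | 1472.16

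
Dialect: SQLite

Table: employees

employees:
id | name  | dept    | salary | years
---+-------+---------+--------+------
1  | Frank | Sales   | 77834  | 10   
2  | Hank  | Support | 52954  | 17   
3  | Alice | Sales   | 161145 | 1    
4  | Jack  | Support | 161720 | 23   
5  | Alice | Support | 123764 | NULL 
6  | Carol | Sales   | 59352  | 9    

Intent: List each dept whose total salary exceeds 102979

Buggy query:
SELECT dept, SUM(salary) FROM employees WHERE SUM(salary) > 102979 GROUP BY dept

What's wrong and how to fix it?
Bug: SUM(salary) is an aggregate, but WHERE filters rows before aggregation

Fix: Use HAVING (which filters groups after aggregation) instead of WHERE

Corrected query:
SELECT dept, SUM(salary) FROM employees GROUP BY dept HAVING SUM(salary) > 102979

Result:
dept    | SUM(salary)
--------+------------
Sales   | 298331     
Support | 338438     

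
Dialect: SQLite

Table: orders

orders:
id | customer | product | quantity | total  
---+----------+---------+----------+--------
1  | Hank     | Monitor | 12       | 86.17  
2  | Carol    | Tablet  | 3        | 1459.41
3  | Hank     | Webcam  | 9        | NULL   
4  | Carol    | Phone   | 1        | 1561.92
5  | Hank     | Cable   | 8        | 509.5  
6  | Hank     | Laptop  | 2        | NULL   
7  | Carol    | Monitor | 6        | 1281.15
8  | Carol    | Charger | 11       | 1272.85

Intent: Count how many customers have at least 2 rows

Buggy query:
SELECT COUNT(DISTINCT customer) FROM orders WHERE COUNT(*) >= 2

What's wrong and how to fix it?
Bug: COUNT(*) cannot appear in WHERE; the per-group count doesn't exist yet

Fix: Use a subquery that GROUPs and filters with HAVING, then count its rows

Corrected query:
SELECT COUNT(*) FROM (SELECT customer FROM orders GROUP BY customer HAVING COUNT(*) >= 2)

Result:
COUNT(*)
--------
2       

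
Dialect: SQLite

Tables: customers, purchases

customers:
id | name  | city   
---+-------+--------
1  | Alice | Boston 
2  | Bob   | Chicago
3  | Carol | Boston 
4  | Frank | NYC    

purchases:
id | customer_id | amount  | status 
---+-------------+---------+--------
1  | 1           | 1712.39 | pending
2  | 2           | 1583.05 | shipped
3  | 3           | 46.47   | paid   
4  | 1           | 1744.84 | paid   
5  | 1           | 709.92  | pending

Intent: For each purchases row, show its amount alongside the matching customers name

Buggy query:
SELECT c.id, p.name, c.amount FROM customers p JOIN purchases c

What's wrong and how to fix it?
Bug: Missing join condition: each purchases row is matched to all customers rows instead of just its own

Fix: Specify the join condition linking the foreign key to the parent id

Corrected query:
SELECT c.id, p.name, c.amount FROM customers p JOIN purchases c ON c.customer_id = p.id

Result:
id | name  | amount 
---+-------+--------
1  | Alice | 1712.39
2  | Bob   | 1583.05
3  | Carol | 46.47  
4  | Alice | 1744.84
5  | Alice | 709.92 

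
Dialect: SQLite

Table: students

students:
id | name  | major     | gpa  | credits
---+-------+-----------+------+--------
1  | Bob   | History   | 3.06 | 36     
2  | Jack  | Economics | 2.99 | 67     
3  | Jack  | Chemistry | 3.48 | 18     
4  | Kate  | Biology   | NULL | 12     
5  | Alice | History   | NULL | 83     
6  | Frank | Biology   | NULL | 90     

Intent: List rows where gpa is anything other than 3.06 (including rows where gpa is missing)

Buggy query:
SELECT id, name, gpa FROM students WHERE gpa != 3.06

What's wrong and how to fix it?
Bug: Inequality against NULL is unknown, not true; rows with NULL are dropped

Fix: Handle NULL separately with IS NULL alongside the inequality

Corrected query:
SELECT id, name, gpa FROM students WHERE gpa != 3.06 OR gpa IS NULL

Result:
id | name  | gpa 
---+-------+-----
2  | Jack  | 2.99
3  | Jack  | 3.48
4  | Kate  | NULL
5  | Alice | NULL
6  | Frank | NULL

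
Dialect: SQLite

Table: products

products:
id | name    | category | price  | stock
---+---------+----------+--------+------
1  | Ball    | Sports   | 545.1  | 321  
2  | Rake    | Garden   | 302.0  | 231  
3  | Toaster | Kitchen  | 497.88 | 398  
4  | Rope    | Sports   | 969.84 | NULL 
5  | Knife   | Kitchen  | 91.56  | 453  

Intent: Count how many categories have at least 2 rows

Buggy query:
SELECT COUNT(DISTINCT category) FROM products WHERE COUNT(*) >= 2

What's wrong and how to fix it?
Bug: COUNT(*) cannot appear in WHERE; the per-group count doesn't exist yet

Fix: Use a subquery that GROUPs and filters with HAVING, then count its rows

Corrected query:
SELECT COUNT(*) FROM (SELECT category FROM products GROUP BY category HAVING COUNT(*) >= 2)

Result:
COUNT(*)
--------
2       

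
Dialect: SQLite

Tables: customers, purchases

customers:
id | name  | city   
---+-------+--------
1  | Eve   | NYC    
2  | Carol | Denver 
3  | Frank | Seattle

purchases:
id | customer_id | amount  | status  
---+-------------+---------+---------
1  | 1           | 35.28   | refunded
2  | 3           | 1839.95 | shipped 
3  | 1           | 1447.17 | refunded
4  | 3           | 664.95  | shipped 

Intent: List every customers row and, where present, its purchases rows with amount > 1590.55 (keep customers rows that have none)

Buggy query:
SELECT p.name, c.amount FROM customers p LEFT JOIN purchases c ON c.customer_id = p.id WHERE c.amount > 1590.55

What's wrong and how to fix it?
Bug: A WHERE condition on the right-hand table after LEFT JOIN drops unmatched parents

Fix: Move the right-table condition into the ON clause so unmatched parents are kept

Corrected query:
SELECT p.name, c.amount FROM customers p LEFT JOIN purchases c ON c.customer_id = p.id AND c.amount > 1590.55

Result:
name  | amount 
------+--------
Eve   | NULL   
Carol | NULL   
Frank | 1839.95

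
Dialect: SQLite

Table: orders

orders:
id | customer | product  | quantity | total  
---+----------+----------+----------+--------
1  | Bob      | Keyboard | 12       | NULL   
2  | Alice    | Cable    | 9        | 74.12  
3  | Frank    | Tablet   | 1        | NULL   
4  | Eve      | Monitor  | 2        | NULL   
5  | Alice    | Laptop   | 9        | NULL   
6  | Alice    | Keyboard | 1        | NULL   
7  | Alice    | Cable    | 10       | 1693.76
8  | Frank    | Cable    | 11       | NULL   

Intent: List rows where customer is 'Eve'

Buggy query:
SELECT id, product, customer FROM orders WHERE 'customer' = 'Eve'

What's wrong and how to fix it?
Bug: Single quotes denote string literals in SQL; the column name is being compared as a constant string

Fix: Remove the quotes around the column name (or use double quotes for an identifier)

Corrected query:
SELECT id, product, customer FROM orders WHERE customer = 'Eve'

Result:
id | product | customer
---+---------+---------
4  | Monitor | Eve     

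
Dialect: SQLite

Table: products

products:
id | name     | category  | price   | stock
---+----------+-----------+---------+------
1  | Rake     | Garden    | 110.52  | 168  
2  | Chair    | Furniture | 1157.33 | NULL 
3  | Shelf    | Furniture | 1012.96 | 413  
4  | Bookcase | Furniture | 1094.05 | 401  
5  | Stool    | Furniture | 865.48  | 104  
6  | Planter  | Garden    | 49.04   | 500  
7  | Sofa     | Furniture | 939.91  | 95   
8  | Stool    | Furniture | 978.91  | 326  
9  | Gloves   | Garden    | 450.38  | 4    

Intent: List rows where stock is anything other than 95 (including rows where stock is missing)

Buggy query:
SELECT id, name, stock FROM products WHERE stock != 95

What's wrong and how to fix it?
Bug: 'stock != 95' is unknown when stock is NULL, so NULL rows are silently excluded

Fix: Handle NULL separately with IS NULL alongside the inequality

Corrected query:
SELECT id, name, stock FROM products WHERE stock != 95 OR stock IS NULL

Result:
id | name     | stock
---+----------+------
1  | Rake     | 168  
2  | Chair    | NULL 
3  | Shelf    | 413  
4  | Bookcase | 401  
5  | Stool    | 104  
6  | Planter  | 500  
8  | Stool    | 326  
9  | Gloves   | 4    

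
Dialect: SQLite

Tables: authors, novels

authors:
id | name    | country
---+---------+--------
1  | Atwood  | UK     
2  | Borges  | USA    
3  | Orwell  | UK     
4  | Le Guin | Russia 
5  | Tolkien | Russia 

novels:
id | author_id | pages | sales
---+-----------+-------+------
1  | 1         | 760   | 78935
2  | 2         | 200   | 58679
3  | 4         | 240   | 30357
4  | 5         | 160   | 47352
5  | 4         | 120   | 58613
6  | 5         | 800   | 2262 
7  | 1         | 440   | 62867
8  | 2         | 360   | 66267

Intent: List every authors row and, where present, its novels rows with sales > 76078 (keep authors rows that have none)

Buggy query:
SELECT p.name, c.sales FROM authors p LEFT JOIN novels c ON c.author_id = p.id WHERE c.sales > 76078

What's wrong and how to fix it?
Bug: Filtering c.sales in WHERE discards the NULL rows produced by LEFT JOIN, turning it into an inner join

Fix: Put 'c.sales > 76078' in the JOIN's ON clause instead of WHERE

Corrected query:
SELECT p.name, c.sales FROM authors p LEFT JOIN novels c ON c.author_id = p.id AND c.sales > 76078

Result:
name    | sales
--------+------
Atwood  | 78935
Borges  | NULL 
Orwell  | NULL 
Le Guin | NULL 
Tolkien | NULL 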